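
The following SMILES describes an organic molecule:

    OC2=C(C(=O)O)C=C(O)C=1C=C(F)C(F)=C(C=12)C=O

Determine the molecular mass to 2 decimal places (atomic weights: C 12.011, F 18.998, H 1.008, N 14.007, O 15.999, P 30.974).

268.17 g/mol

First, the molecular formula is C12H6F2O5 (counting implicit H from valence).
  C: 12 × 12.011 = 144.132
  F: 2 × 18.998 = 37.996
  H: 6 × 1.008 = 6.048
  O: 5 × 15.999 = 79.995
Sum: 12×12.011 + 2×18.998 + 6×1.008 + 5×15.999 = 268.171 → 268.17 g/mol.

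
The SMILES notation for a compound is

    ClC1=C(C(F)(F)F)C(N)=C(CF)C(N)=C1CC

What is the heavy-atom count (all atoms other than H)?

17

Every atom symbol written in the SMILES (organic subset) is one heavy atom; implicit H are not written.
Heavy atoms by element → C:10, Cl:1, F:4, N:2.
Total: 17.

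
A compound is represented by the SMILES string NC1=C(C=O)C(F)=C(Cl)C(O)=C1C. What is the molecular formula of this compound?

Walk through each heavy atom and fill implicit hydrogens from standard valence (C 4, N 3, O 2, S 2, halogen 1):
  atom 1: N, bond orders sum to 1 (valence 3) → 2 H
  atom 2: C, bond orders sum to 4 (valence 4) → 0 H
  atom 3: C, bond orders sum to 4 (valence 4) → 0 H
  atom 4: C, bond orders sum to 3 (valence 4) → 1 H
  atom 5: O, bond orders sum to 2 (valence 2) → 0 H
  atom 6: C, bond orders sum to 4 (valence 4) → 0 H
  atom 7: F (halogen, monovalent) → 0 H
  atom 8: C, bond orders sum to 4 (valence 4) → 0 H
  atom 9: Cl (halogen, monovalent) → 0 H
  atom 10: C, bond orders sum to 4 (valence 4) → 0 H
  atom 11: O, bond orders sum to 1 (valence 2) → 1 H
  atom 12: C, bond orders sum to 4 (valence 4) → 0 H
  atom 13: C, bond orders sum to 1 (valence 4) → 3 H
Totals → C:8, H:7, Cl:1, F:1, N:1, O:2.
In Hill order: C8H7ClFNO2.

C8H7ClFNO2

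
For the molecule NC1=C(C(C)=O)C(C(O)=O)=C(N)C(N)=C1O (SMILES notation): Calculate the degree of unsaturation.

6

Molecular formula: C9H11N3O4.
DoU = (2C + 2 + N − H − X) / 2, where X is the halogen count and O/S are ignored.
    = (2·9 + 2 + 3 − 11 − 0) / 2 = 12 / 2 = 6.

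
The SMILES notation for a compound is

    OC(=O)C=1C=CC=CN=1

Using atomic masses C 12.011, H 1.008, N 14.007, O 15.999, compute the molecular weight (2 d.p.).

First, the molecular formula is C6H5NO2 (counting implicit H from valence).
  C: 6 × 12.011 = 72.066
  H: 5 × 1.008 = 5.040
  N: 1 × 14.007 = 14.007
  O: 2 × 15.999 = 31.998
Sum: 6×12.011 + 5×1.008 + 1×14.007 + 2×15.999 = 123.111 → 123.11 g/mol.

123.11 g/mol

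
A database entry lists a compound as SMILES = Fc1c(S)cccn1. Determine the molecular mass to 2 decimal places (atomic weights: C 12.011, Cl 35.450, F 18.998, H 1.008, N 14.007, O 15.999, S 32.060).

129.15 g/mol

First, the molecular formula is C5H4FNS (counting implicit H from valence).
  C: 5 × 12.011 = 60.055
  F: 1 × 18.998 = 18.998
  H: 4 × 1.008 = 4.032
  N: 1 × 14.007 = 14.007
  S: 1 × 32.060 = 32.060
Sum: 5×12.011 + 1×18.998 + 4×1.008 + 1×14.007 + 1×32.060 = 129.152 → 129.15 g/mol.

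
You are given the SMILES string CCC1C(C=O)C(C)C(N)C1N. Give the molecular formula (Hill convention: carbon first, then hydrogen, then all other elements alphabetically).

C9H18N2O

Walk through each heavy atom and fill implicit hydrogens from standard valence (C 4, N 3, O 2, S 2, halogen 1):
  atom 1: C, bond orders sum to 1 (valence 4) → 3 H
  atom 2: C, bond orders sum to 2 (valence 4) → 2 H
  atom 3: C, bond orders sum to 3 (valence 4) → 1 H
  atom 4: C, bond orders sum to 3 (valence 4) → 1 H
  atom 5: C, bond orders sum to 3 (valence 4) → 1 H
  atom 6: O, bond orders sum to 2 (valence 2) → 0 H
  atom 7: C, bond orders sum to 3 (valence 4) → 1 H
  atom 8: C, bond orders sum to 1 (valence 4) → 3 H
  atom 9: C, bond orders sum to 3 (valence 4) → 1 H
  atom 10: N, bond orders sum to 1 (valence 3) → 2 H
  atom 11: C, bond orders sum to 3 (valence 4) → 1 H
  atom 12: N, bond orders sum to 1 (valence 3) → 2 H
Totals → C:9, H:18, N:2, O:1.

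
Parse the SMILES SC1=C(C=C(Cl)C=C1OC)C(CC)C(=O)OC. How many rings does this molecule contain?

1

In SMILES, each pair of matching ring-closure digits denotes one ring-closing bond; the number of such bonds equals the number of independent rings.
Ring-closure bonds here: 1.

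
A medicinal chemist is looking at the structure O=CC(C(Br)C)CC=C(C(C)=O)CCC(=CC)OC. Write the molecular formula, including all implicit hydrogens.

Walk through each heavy atom and fill implicit hydrogens from standard valence (C 4, N 3, O 2, S 2, halogen 1):
  atom 1: O, bond orders sum to 2 (valence 2) → 0 H
  atom 2: C, bond orders sum to 3 (valence 4) → 1 H
  atom 3: C, bond orders sum to 3 (valence 4) → 1 H
  atom 4: C, bond orders sum to 3 (valence 4) → 1 H
  atom 5: Br (halogen, monovalent) → 0 H
  atom 6: C, bond orders sum to 1 (valence 4) → 3 H
  atom 7: C, bond orders sum to 2 (valence 4) → 2 H
  atom 8: C, bond orders sum to 3 (valence 4) → 1 H
  atom 9: C, bond orders sum to 4 (valence 4) → 0 H
  atom 10: C, bond orders sum to 4 (valence 4) → 0 H
  atom 11: C, bond orders sum to 1 (valence 4) → 3 H
  atom 12: O, bond orders sum to 2 (valence 2) → 0 H
  atom 13: C, bond orders sum to 2 (valence 4) → 2 H
  atom 14: C, bond orders sum to 2 (valence 4) → 2 H
  atom 15: C, bond orders sum to 4 (valence 4) → 0 H
  atom 16: C, bond orders sum to 3 (valence 4) → 1 H
  atom 17: C, bond orders sum to 1 (valence 4) → 3 H
  atom 18: O, bond orders sum to 2 (valence 2) → 0 H
  atom 19: C, bond orders sum to 1 (valence 4) → 3 H
Totals → C:15, H:23, Br:1, O:3.

C15H23BrO3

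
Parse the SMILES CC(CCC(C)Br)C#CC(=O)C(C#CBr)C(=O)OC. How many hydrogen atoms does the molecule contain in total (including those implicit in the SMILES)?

Walk through each heavy atom and fill implicit hydrogens from standard valence (C 4, N 3, O 2, S 2, halogen 1):
  atom 1: C, bond orders sum to 1 (valence 4) → 3 H
  atom 2: C, bond orders sum to 3 (valence 4) → 1 H
  atom 3: C, bond orders sum to 2 (valence 4) → 2 H
  atom 4: C, bond orders sum to 2 (valence 4) → 2 H
  atom 5: C, bond orders sum to 3 (valence 4) → 1 H
  atom 6: C, bond orders sum to 1 (valence 4) → 3 H
  atom 7: Br (halogen, monovalent) → 0 H
  atom 8: C, bond orders sum to 4 (valence 4) → 0 H
  atom 9: C, bond orders sum to 4 (valence 4) → 0 H
  atom 10: C, bond orders sum to 4 (valence 4) → 0 H
  atom 11: O, bond orders sum to 2 (valence 2) → 0 H
  atom 12: C, bond orders sum to 3 (valence 4) → 1 H
  atom 13: C, bond orders sum to 4 (valence 4) → 0 H
  atom 14: C, bond orders sum to 4 (valence 4) → 0 H
  atom 15: Br (halogen, monovalent) → 0 H
  atom 16: C, bond orders sum to 4 (valence 4) → 0 H
  atom 17: O, bond orders sum to 2 (valence 2) → 0 H
  atom 18: O, bond orders sum to 2 (valence 2) → 0 H
  atom 19: C, bond orders sum to 1 (valence 4) → 3 H
Total hydrogens: 16.

16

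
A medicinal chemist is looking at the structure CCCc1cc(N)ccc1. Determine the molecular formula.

Walk through each heavy atom and fill implicit hydrogens from standard valence (C 4, N 3, O 2, S 2, halogen 1); for lowercase aromatic atoms, an aromatic c carries 1 H when it has two neighbours and 0 H with three, and aromatic n carries 0 H:
  atom 1: C, bond orders sum to 1 (valence 4) → 3 H
  atom 2: C, bond orders sum to 2 (valence 4) → 2 H
  atom 3: C, bond orders sum to 2 (valence 4) → 2 H
  atom 4: aromatic c, 3 neighbours → 0 H
  atom 5: aromatic c, 2 neighbours → 1 H
  atom 6: aromatic c, 3 neighbours → 0 H
  atom 7: N, bond orders sum to 1 (valence 3) → 2 H
  atom 8: aromatic c, 2 neighbours → 1 H
  atom 9: aromatic c, 2 neighbours → 1 H
  atom 10: aromatic c, 2 neighbours → 1 H
Totals → C:9, H:13, N:1.
In Hill order: C9H13N.

C9H13N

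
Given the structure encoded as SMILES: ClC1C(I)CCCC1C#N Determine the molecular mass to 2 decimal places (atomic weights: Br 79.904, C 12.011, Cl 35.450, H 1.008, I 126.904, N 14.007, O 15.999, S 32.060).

First, the molecular formula is C7H9ClIN (counting implicit H from valence).
  C: 7 × 12.011 = 84.077
  Cl: 1 × 35.450 = 35.450
  H: 9 × 1.008 = 9.072
  I: 1 × 126.904 = 126.904
  N: 1 × 14.007 = 14.007
Sum: 7×12.011 + 1×35.450 + 9×1.008 + 1×126.904 + 1×14.007 = 269.510 → 269.51 g/mol.

269.51 g/mol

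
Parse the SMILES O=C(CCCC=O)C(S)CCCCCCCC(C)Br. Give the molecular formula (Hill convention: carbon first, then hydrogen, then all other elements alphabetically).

C15H27BrO2S

Walk through each heavy atom and fill implicit hydrogens from standard valence (C 4, N 3, O 2, S 2, halogen 1):
  atom 1: O, bond orders sum to 2 (valence 2) → 0 H
  atom 2: C, bond orders sum to 4 (valence 4) → 0 H
  atom 3: C, bond orders sum to 2 (valence 4) → 2 H
  atom 4: C, bond orders sum to 2 (valence 4) → 2 H
  atom 5: C, bond orders sum to 2 (valence 4) → 2 H
  atom 6: C, bond orders sum to 3 (valence 4) → 1 H
  atom 7: O, bond orders sum to 2 (valence 2) → 0 H
  atom 8: C, bond orders sum to 3 (valence 4) → 1 H
  atom 9: S, bond orders sum to 1 (valence 2) → 1 H
  atom 10: C, bond orders sum to 2 (valence 4) → 2 H
  atom 11: C, bond orders sum to 2 (valence 4) → 2 H
  atom 12: C, bond orders sum to 2 (valence 4) → 2 H
  atom 13: C, bond orders sum to 2 (valence 4) → 2 H
  atom 14: C, bond orders sum to 2 (valence 4) → 2 H
  atom 15: C, bond orders sum to 2 (valence 4) → 2 H
  atom 16: C, bond orders sum to 2 (valence 4) → 2 H
  atom 17: C, bond orders sum to 3 (valence 4) → 1 H
  atom 18: C, bond orders sum to 1 (valence 4) → 3 H
  atom 19: Br (halogen, monovalent) → 0 H
Totals → C:15, H:27, Br:1, O:2, S:1.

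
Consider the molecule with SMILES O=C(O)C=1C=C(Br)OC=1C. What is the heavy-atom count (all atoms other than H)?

Every atom symbol written in the SMILES (organic subset) is one heavy atom; implicit H are not written.
Heavy atoms by element → Br:1, C:6, O:3.
Total: 10.

10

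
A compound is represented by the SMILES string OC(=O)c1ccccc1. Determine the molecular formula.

C7H6O2

Walk through each heavy atom and fill implicit hydrogens from standard valence (C 4, N 3, O 2, S 2, halogen 1); for lowercase aromatic atoms, an aromatic c carries 1 H when it has two neighbours and 0 H with three, and aromatic n carries 0 H:
  atom 1: O, bond orders sum to 1 (valence 2) → 1 H
  atom 2: C, bond orders sum to 4 (valence 4) → 0 H
  atom 3: O, bond orders sum to 2 (valence 2) → 0 H
  atom 4: aromatic c, 3 neighbours → 0 H
  atom 5: aromatic c, 2 neighbours → 1 H
  atom 6: aromatic c, 2 neighbours → 1 H
  atom 7: aromatic c, 2 neighbours → 1 H
  atom 8: aromatic c, 2 neighbours → 1 H
  atom 9: aromatic c, 2 neighbours → 1 H
Totals → C:7, H:6, O:2.
In Hill order: C7H6O2.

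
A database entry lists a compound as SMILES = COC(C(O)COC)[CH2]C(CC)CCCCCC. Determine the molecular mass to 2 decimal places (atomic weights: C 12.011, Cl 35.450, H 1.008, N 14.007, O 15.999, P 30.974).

First, the molecular formula is C15H32O3 (counting implicit H from valence).
  C: 15 × 12.011 = 180.165
  H: 32 × 1.008 = 32.256
  O: 3 × 15.999 = 47.997
Sum: 15×12.011 + 32×1.008 + 3×15.999 = 260.418 → 260.42 g/mol.

260.42 g/mol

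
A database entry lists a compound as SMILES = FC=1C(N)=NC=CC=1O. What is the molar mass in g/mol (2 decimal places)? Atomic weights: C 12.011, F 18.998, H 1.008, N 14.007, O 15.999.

128.11 g/mol

First, the molecular formula is C5H5FN2O (counting implicit H from valence).
  C: 5 × 12.011 = 60.055
  F: 1 × 18.998 = 18.998
  H: 5 × 1.008 = 5.040
  N: 2 × 14.007 = 28.014
  O: 1 × 15.999 = 15.999
Sum: 5×12.011 + 1×18.998 + 5×1.008 + 2×14.007 + 1×15.999 = 128.106 → 128.11 g/mol.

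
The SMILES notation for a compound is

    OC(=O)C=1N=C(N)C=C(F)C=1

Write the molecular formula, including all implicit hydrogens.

Walk through each heavy atom and fill implicit hydrogens from standard valence (C 4, N 3, O 2, S 2, halogen 1):
  atom 1: O, bond orders sum to 1 (valence 2) → 1 H
  atom 2: C, bond orders sum to 4 (valence 4) → 0 H
  atom 3: O, bond orders sum to 2 (valence 2) → 0 H
  atom 4: C, bond orders sum to 4 (valence 4) → 0 H
  atom 5: N, bond orders sum to 3 (valence 3) → 0 H
  atom 6: C, bond orders sum to 4 (valence 4) → 0 H
  atom 7: N, bond orders sum to 1 (valence 3) → 2 H
  atom 8: C, bond orders sum to 3 (valence 4) → 1 H
  atom 9: C, bond orders sum to 4 (valence 4) → 0 H
  atom 10: F (halogen, monovalent) → 0 H
  atom 11: C, bond orders sum to 3 (valence 4) → 1 H
Totals → C:6, H:5, F:1, N:2, O:2.
In Hill order: C6H5FN2O2.

C6H5FN2O2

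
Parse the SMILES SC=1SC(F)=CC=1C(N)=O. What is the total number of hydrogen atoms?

Walk through each heavy atom and fill implicit hydrogens from standard valence (C 4, N 3, O 2, S 2, halogen 1):
  atom 1: S, bond orders sum to 1 (valence 2) → 1 H
  atom 2: C, bond orders sum to 4 (valence 4) → 0 H
  atom 3: S, bond orders sum to 2 (valence 2) → 0 H
  atom 4: C, bond orders sum to 4 (valence 4) → 0 H
  atom 5: F (halogen, monovalent) → 0 H
  atom 6: C, bond orders sum to 3 (valence 4) → 1 H
  atom 7: C, bond orders sum to 4 (valence 4) → 0 H
  atom 8: C, bond orders sum to 4 (valence 4) → 0 H
  atom 9: N, bond orders sum to 1 (valence 3) → 2 H
  atom 10: O, bond orders sum to 2 (valence 2) → 0 H
Total hydrogens: 4.

4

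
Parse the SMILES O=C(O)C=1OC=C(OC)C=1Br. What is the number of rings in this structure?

In SMILES, each pair of matching ring-closure digits denotes one ring-closing bond; the number of such bonds equals the number of independent rings.
Ring-closure bonds here: 1.

1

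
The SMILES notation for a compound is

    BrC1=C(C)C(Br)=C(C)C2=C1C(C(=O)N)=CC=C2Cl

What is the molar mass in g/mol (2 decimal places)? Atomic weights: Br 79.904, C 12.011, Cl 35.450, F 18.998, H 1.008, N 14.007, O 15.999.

First, the molecular formula is C13H10Br2ClNO (counting implicit H from valence).
  Br: 2 × 79.904 = 159.808
  C: 13 × 12.011 = 156.143
  Cl: 1 × 35.450 = 35.450
  H: 10 × 1.008 = 10.080
  N: 1 × 14.007 = 14.007
  O: 1 × 15.999 = 15.999
Sum: 2×79.904 + 13×12.011 + 1×35.450 + 10×1.008 + 1×14.007 + 1×15.999 = 391.487 → 391.49 g/mol.

391.49 g/mol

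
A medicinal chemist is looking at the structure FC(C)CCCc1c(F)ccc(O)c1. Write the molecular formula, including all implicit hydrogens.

Walk through each heavy atom and fill implicit hydrogens from standard valence (C 4, N 3, O 2, S 2, halogen 1); for lowercase aromatic atoms, an aromatic c carries 1 H when it has two neighbours and 0 H with three, and aromatic n carries 0 H:
  atom 1: F (halogen, monovalent) → 0 H
  atom 2: C, bond orders sum to 3 (valence 4) → 1 H
  atom 3: C, bond orders sum to 1 (valence 4) → 3 H
  atom 4: C, bond orders sum to 2 (valence 4) → 2 H
  atom 5: C, bond orders sum to 2 (valence 4) → 2 H
  atom 6: C, bond orders sum to 2 (valence 4) → 2 H
  atom 7: aromatic c, 3 neighbours → 0 H
  atom 8: aromatic c, 3 neighbours → 0 H
  atom 9: F (halogen, monovalent) → 0 H
  atom 10: aromatic c, 2 neighbours → 1 H
  atom 11: aromatic c, 2 neighbours → 1 H
  atom 12: aromatic c, 3 neighbours → 0 H
  atom 13: O, bond orders sum to 1 (valence 2) → 1 H
  atom 14: aromatic c, 2 neighbours → 1 H
Totals → C:11, H:14, F:2, O:1.
In Hill order: C11H14F2O.

C11H14F2O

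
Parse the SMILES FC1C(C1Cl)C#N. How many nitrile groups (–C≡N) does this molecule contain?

1

The nitrile motif appears at heavy-atom position 6 in the SMILES.
Nitrile count: 1.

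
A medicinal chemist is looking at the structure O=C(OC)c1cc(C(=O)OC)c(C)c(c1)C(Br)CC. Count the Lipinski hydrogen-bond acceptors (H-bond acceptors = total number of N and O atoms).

N atoms: 0; O atoms: 4.
Lipinski HBA = 0 + 4 = 4.

4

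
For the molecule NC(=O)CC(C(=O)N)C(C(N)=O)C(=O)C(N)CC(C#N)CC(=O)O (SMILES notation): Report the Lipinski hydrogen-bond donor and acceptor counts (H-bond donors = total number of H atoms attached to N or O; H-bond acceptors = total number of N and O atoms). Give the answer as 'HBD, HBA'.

Donors: find every N or O and count the H atoms it carries.
  atom 1 (N): bond orders sum to 1 → 2 H
  atom 3 (O): bond orders sum to 2 → 0 H
  atom 7 (O): bond orders sum to 2 → 0 H
  atom 8 (N): bond orders sum to 1 → 2 H
  atom 11 (N): bond orders sum to 1 → 2 H
  atom 12 (O): bond orders sum to 2 → 0 H
  atom 14 (O): bond orders sum to 2 → 0 H
  atom 16 (N): bond orders sum to 1 → 2 H
  atom 20 (N): bond orders sum to 3 → 0 H
  atom 23 (O): bond orders sum to 2 → 0 H
  atom 24 (O): bond orders sum to 1 → 1 H
Lipinski HBD = 9.
Acceptors: N atoms = 5, O atoms = 6 → HBA = 11.

9, 11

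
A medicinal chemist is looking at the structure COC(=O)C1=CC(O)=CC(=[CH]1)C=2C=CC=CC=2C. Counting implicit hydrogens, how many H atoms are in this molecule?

Walk through each heavy atom and fill implicit hydrogens from standard valence (C 4, N 3, O 2, S 2, halogen 1):
  atom 1: C, bond orders sum to 1 (valence 4) → 3 H
  atom 2: O, bond orders sum to 2 (valence 2) → 0 H
  atom 3: C, bond orders sum to 4 (valence 4) → 0 H
  atom 4: O, bond orders sum to 2 (valence 2) → 0 H
  atom 5: C, bond orders sum to 4 (valence 4) → 0 H
  atom 6: C, bond orders sum to 3 (valence 4) → 1 H
  atom 7: C, bond orders sum to 4 (valence 4) → 0 H
  atom 8: O, bond orders sum to 1 (valence 2) → 1 H
  atom 9: C, bond orders sum to 3 (valence 4) → 1 H
  atom 10: C, bond orders sum to 4 (valence 4) → 0 H
  atom 11: C with explicit H count 1
  atom 12: C, bond orders sum to 4 (valence 4) → 0 H
  atom 13: C, bond orders sum to 3 (valence 4) → 1 H
  atom 14: C, bond orders sum to 3 (valence 4) → 1 H
  atom 15: C, bond orders sum to 3 (valence 4) → 1 H
  atom 16: C, bond orders sum to 3 (valence 4) → 1 H
  atom 17: C, bond orders sum to 4 (valence 4) → 0 H
  atom 18: C, bond orders sum to 1 (valence 4) → 3 H
Total hydrogens: 14.

14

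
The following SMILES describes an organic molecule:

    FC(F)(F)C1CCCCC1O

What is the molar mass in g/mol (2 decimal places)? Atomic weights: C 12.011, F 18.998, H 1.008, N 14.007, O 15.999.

First, the molecular formula is C7H11F3O (counting implicit H from valence).
  C: 7 × 12.011 = 84.077
  F: 3 × 18.998 = 56.994
  H: 11 × 1.008 = 11.088
  O: 1 × 15.999 = 15.999
Sum: 7×12.011 + 3×18.998 + 11×1.008 + 1×15.999 = 168.158 → 168.16 g/mol.

168.16 g/mol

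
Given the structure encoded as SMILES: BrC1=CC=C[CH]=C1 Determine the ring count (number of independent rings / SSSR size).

In SMILES, each pair of matching ring-closure digits denotes one ring-closing bond; the number of such bonds equals the number of independent rings.
Ring-closure bonds here: 1.

1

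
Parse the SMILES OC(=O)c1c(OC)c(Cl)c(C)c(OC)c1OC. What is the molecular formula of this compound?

C11H13ClO5

Walk through each heavy atom and fill implicit hydrogens from standard valence (C 4, N 3, O 2, S 2, halogen 1); for lowercase aromatic atoms, an aromatic c carries 1 H when it has two neighbours and 0 H with three, and aromatic n carries 0 H:
  atom 1: O, bond orders sum to 1 (valence 2) → 1 H
  atom 2: C, bond orders sum to 4 (valence 4) → 0 H
  atom 3: O, bond orders sum to 2 (valence 2) → 0 H
  atom 4: aromatic c, 3 neighbours → 0 H
  atom 5: aromatic c, 3 neighbours → 0 H
  atom 6: O, bond orders sum to 2 (valence 2) → 0 H
  atom 7: C, bond orders sum to 1 (valence 4) → 3 H
  atom 8: aromatic c, 3 neighbours → 0 H
  atom 9: Cl (halogen, monovalent) → 0 H
  atom 10: aromatic c, 3 neighbours → 0 H
  atom 11: C, bond orders sum to 1 (valence 4) → 3 H
  atom 12: aromatic c, 3 neighbours → 0 H
  atom 13: O, bond orders sum to 2 (valence 2) → 0 H
  atom 14: C, bond orders sum to 1 (valence 4) → 3 H
  atom 15: aromatic c, 3 neighbours → 0 H
  atom 16: O, bond orders sum to 2 (valence 2) → 0 H
  atom 17: C, bond orders sum to 1 (valence 4) → 3 H
Totals → C:11, H:13, Cl:1, O:5.
In Hill order: C11H13ClO5.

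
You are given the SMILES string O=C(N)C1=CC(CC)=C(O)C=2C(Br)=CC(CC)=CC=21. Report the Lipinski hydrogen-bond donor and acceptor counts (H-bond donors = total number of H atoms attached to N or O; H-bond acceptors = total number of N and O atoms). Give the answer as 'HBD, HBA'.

Donors: find every N or O and count the H atoms it carries.
  atom 1 (O): bond orders sum to 2 → 0 H
  atom 3 (N): bond orders sum to 1 → 2 H
  atom 10 (O): bond orders sum to 1 → 1 H
Lipinski HBD = 3.
Acceptors: N atoms = 1, O atoms = 2 → HBA = 3.

3, 3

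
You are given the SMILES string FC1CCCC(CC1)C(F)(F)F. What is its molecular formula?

C8H12F4

Walk through each heavy atom and fill implicit hydrogens from standard valence (C 4, N 3, O 2, S 2, halogen 1):
  atom 1: F (halogen, monovalent) → 0 H
  atom 2: C, bond orders sum to 3 (valence 4) → 1 H
  atom 3: C, bond orders sum to 2 (valence 4) → 2 H
  atom 4: C, bond orders sum to 2 (valence 4) → 2 H
  atom 5: C, bond orders sum to 2 (valence 4) → 2 H
  atom 6: C, bond orders sum to 3 (valence 4) → 1 H
  atom 7: C, bond orders sum to 2 (valence 4) → 2 H
  atom 8: C, bond orders sum to 2 (valence 4) → 2 H
  atom 9: C, bond orders sum to 4 (valence 4) → 0 H
  atom 10: F (halogen, monovalent) → 0 H
  atom 11: F (halogen, monovalent) → 0 H
  atom 12: F (halogen, monovalent) → 0 H
Totals → C:8, H:12, F:4.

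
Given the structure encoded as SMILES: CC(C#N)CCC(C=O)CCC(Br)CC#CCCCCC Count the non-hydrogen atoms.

21

Every atom symbol written in the SMILES (organic subset) is one heavy atom; implicit H are not written.
Heavy atoms by element → Br:1, C:18, N:1, O:1.
Total: 21.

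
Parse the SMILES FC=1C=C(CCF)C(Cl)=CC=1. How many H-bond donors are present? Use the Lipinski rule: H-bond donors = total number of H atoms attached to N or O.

0

Donors: find every N or O and count the H atoms it carries.
  (no N or O atoms present)
Lipinski HBD = 0.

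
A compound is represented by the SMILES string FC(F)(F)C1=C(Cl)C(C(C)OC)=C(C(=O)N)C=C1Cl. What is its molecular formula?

C11H10Cl2F3NO2

Walk through each heavy atom and fill implicit hydrogens from standard valence (C 4, N 3, O 2, S 2, halogen 1):
  atom 1: F (halogen, monovalent) → 0 H
  atom 2: C, bond orders sum to 4 (valence 4) → 0 H
  atom 3: F (halogen, monovalent) → 0 H
  atom 4: F (halogen, monovalent) → 0 H
  atom 5: C, bond orders sum to 4 (valence 4) → 0 H
  atom 6: C, bond orders sum to 4 (valence 4) → 0 H
  atom 7: Cl (halogen, monovalent) → 0 H
  atom 8: C, bond orders sum to 4 (valence 4) → 0 H
  atom 9: C, bond orders sum to 3 (valence 4) → 1 H
  atom 10: C, bond orders sum to 1 (valence 4) → 3 H
  atom 11: O, bond orders sum to 2 (valence 2) → 0 H
  atom 12: C, bond orders sum to 1 (valence 4) → 3 H
  atom 13: C, bond orders sum to 4 (valence 4) → 0 H
  atom 14: C, bond orders sum to 4 (valence 4) → 0 H
  atom 15: O, bond orders sum to 2 (valence 2) → 0 H
  atom 16: N, bond orders sum to 1 (valence 3) → 2 H
  atom 17: C, bond orders sum to 3 (valence 4) → 1 H
  atom 18: C, bond orders sum to 4 (valence 4) → 0 H
  atom 19: Cl (halogen, monovalent) → 0 H
Totals → C:11, H:10, Cl:2, F:3, N:1, O:2.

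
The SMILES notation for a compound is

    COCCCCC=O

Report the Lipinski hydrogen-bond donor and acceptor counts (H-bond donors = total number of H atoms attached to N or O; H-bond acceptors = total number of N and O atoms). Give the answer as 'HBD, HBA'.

0, 2

Donors: find every N or O and count the H atoms it carries.
  atom 2 (O): bond orders sum to 2 → 0 H
  atom 8 (O): bond orders sum to 2 → 0 H
Lipinski HBD = 0.
Acceptors: N atoms = 0, O atoms = 2 → HBA = 2.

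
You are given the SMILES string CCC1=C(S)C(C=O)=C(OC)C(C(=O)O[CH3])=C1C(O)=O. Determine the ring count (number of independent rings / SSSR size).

1

In SMILES, each pair of matching ring-closure digits denotes one ring-closing bond; the number of such bonds equals the number of independent rings.
Ring-closure bonds here: 1.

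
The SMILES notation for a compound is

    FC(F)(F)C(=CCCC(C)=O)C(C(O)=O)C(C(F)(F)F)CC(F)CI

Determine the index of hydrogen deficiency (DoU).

Molecular formula: C14H16F7IO3.
DoU = (2C + 2 + N − H − X) / 2, where X is the halogen count and O/S are ignored.
    = (2·14 + 2 + 0 − 16 − 8) / 2 = 6 / 2 = 3.

3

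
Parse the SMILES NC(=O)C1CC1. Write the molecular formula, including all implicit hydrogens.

Walk through each heavy atom and fill implicit hydrogens from standard valence (C 4, N 3, O 2, S 2, halogen 1):
  atom 1: N, bond orders sum to 1 (valence 3) → 2 H
  atom 2: C, bond orders sum to 4 (valence 4) → 0 H
  atom 3: O, bond orders sum to 2 (valence 2) → 0 H
  atom 4: C, bond orders sum to 3 (valence 4) → 1 H
  atom 5: C, bond orders sum to 2 (valence 4) → 2 H
  atom 6: C, bond orders sum to 2 (valence 4) → 2 H
Totals → C:4, H:7, N:1, O:1.

C4H7NO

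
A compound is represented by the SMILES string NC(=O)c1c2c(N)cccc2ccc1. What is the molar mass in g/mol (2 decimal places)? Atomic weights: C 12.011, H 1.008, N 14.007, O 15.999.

First, the molecular formula is C11H10N2O (counting implicit H from valence).
  C: 11 × 12.011 = 132.121
  H: 10 × 1.008 = 10.080
  N: 2 × 14.007 = 28.014
  O: 1 × 15.999 = 15.999
Sum: 11×12.011 + 10×1.008 + 2×14.007 + 1×15.999 = 186.214 → 186.21 g/mol.

186.21 g/mol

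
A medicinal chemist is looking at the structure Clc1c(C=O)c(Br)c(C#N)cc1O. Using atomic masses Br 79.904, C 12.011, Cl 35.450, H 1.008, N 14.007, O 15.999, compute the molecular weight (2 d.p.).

First, the molecular formula is C8H3BrClNO2 (counting implicit H from valence).
  Br: 1 × 79.904 = 79.904
  C: 8 × 12.011 = 96.088
  Cl: 1 × 35.450 = 35.450
  H: 3 × 1.008 = 3.024
  N: 1 × 14.007 = 14.007
  O: 2 × 15.999 = 31.998
Sum: 1×79.904 + 8×12.011 + 1×35.450 + 3×1.008 + 1×14.007 + 2×15.999 = 260.471 → 260.47 g/mol.

260.47 g/mol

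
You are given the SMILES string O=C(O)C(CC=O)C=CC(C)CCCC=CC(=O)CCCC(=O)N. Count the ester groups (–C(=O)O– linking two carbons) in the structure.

Scan the SMILES for the ester motif — none present.
Groups that are present: 1 aldehyde, 2 alkene, 1 amide, 1 carboxylic acid, 1 ketone.

0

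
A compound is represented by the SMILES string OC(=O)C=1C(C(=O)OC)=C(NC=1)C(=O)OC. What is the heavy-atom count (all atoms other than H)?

16

Every atom symbol written in the SMILES (organic subset) is one heavy atom; implicit H are not written.
Heavy atoms by element → C:9, N:1, O:6.
Total: 16.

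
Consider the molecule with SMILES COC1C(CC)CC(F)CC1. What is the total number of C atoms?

9

Count every carbon token in the SMILES (each C, including those in ring-closure positions and inside branches).
Carbon count: 9.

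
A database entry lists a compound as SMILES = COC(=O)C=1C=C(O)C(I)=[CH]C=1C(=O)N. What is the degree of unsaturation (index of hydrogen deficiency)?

6

Molecular formula: C9H8INO4.
DoU = (2C + 2 + N − H − X) / 2, where X is the halogen count and O/S are ignored.
    = (2·9 + 2 + 1 − 8 − 1) / 2 = 12 / 2 = 6.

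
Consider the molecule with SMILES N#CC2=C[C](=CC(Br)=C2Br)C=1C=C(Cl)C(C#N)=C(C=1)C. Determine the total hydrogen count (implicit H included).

7

Walk through each heavy atom and fill implicit hydrogens from standard valence (C 4, N 3, O 2, S 2, halogen 1):
  atom 1: N, bond orders sum to 3 (valence 3) → 0 H
  atom 2: C, bond orders sum to 4 (valence 4) → 0 H
  atom 3: C, bond orders sum to 4 (valence 4) → 0 H
  atom 4: C, bond orders sum to 3 (valence 4) → 1 H
  atom 5: C with explicit H count 0
  atom 6: C, bond orders sum to 3 (valence 4) → 1 H
  atom 7: C, bond orders sum to 4 (valence 4) → 0 H
  atom 8: Br (halogen, monovalent) → 0 H
  atom 9: C, bond orders sum to 4 (valence 4) → 0 H
  atom 10: Br (halogen, monovalent) → 0 H
  atom 11: C, bond orders sum to 4 (valence 4) → 0 H
  atom 12: C, bond orders sum to 3 (valence 4) → 1 H
  atom 13: C, bond orders sum to 4 (valence 4) → 0 H
  atom 14: Cl (halogen, monovalent) → 0 H
  atom 15: C, bond orders sum to 4 (valence 4) → 0 H
  atom 16: C, bond orders sum to 4 (valence 4) → 0 H
  atom 17: N, bond orders sum to 3 (valence 3) → 0 H
  atom 18: C, bond orders sum to 4 (valence 4) → 0 H
  atom 19: C, bond orders sum to 3 (valence 4) → 1 H
  atom 20: C, bond orders sum to 1 (valence 4) → 3 H
Total hydrogens: 7.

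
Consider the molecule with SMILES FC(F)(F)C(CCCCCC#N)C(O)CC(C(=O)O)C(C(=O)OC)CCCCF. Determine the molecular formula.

Walk through each heavy atom and fill implicit hydrogens from standard valence (C 4, N 3, O 2, S 2, halogen 1):
  atom 1: F (halogen, monovalent) → 0 H
  atom 2: C, bond orders sum to 4 (valence 4) → 0 H
  atom 3: F (halogen, monovalent) → 0 H
  atom 4: F (halogen, monovalent) → 0 H
  atom 5: C, bond orders sum to 3 (valence 4) → 1 H
  atom 6: C, bond orders sum to 2 (valence 4) → 2 H
  atom 7: C, bond orders sum to 2 (valence 4) → 2 H
  atom 8: C, bond orders sum to 2 (valence 4) → 2 H
  atom 9: C, bond orders sum to 2 (valence 4) → 2 H
  atom 10: C, bond orders sum to 2 (valence 4) → 2 H
  atom 11: C, bond orders sum to 4 (valence 4) → 0 H
  atom 12: N, bond orders sum to 3 (valence 3) → 0 H
  atom 13: C, bond orders sum to 3 (valence 4) → 1 H
  atom 14: O, bond orders sum to 1 (valence 2) → 1 H
  atom 15: C, bond orders sum to 2 (valence 4) → 2 H
  atom 16: C, bond orders sum to 3 (valence 4) → 1 H
  atom 17: C, bond orders sum to 4 (valence 4) → 0 H
  atom 18: O, bond orders sum to 2 (valence 2) → 0 H
  atom 19: O, bond orders sum to 1 (valence 2) → 1 H
  atom 20: C, bond orders sum to 3 (valence 4) → 1 H
  atom 21: C, bond orders sum to 4 (valence 4) → 0 H
  atom 22: O, bond orders sum to 2 (valence 2) → 0 H
  atom 23: O, bond orders sum to 2 (valence 2) → 0 H
  atom 24: C, bond orders sum to 1 (valence 4) → 3 H
  atom 25: C, bond orders sum to 2 (valence 4) → 2 H
  atom 26: C, bond orders sum to 2 (valence 4) → 2 H
  atom 27: C, bond orders sum to 2 (valence 4) → 2 H
  atom 28: C, bond orders sum to 2 (valence 4) → 2 H
  atom 29: F (halogen, monovalent) → 0 H
Totals → C:19, H:29, F:4, N:1, O:5.

C19H29F4NO5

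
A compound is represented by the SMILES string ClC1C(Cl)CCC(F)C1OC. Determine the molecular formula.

Walk through each heavy atom and fill implicit hydrogens from standard valence (C 4, N 3, O 2, S 2, halogen 1):
  atom 1: Cl (halogen, monovalent) → 0 H
  atom 2: C, bond orders sum to 3 (valence 4) → 1 H
  atom 3: C, bond orders sum to 3 (valence 4) → 1 H
  atom 4: Cl (halogen, monovalent) → 0 H
  atom 5: C, bond orders sum to 2 (valence 4) → 2 H
  atom 6: C, bond orders sum to 2 (valence 4) → 2 H
  atom 7: C, bond orders sum to 3 (valence 4) → 1 H
  atom 8: F (halogen, monovalent) → 0 H
  atom 9: C, bond orders sum to 3 (valence 4) → 1 H
  atom 10: O, bond orders sum to 2 (valence 2) → 0 H
  atom 11: C, bond orders sum to 1 (valence 4) → 3 H
Totals → C:7, H:11, Cl:2, F:1, O:1.
In Hill order: C7H11Cl2FO.

C7H11Cl2FO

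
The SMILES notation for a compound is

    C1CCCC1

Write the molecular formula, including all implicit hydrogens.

Walk through each heavy atom and fill implicit hydrogens from standard valence (C 4, N 3, O 2, S 2, halogen 1):
  atom 1: C, bond orders sum to 2 (valence 4) → 2 H
  atom 2: C, bond orders sum to 2 (valence 4) → 2 H
  atom 3: C, bond orders sum to 2 (valence 4) → 2 H
  atom 4: C, bond orders sum to 2 (valence 4) → 2 H
  atom 5: C, bond orders sum to 2 (valence 4) → 2 H
Totals → C:5, H:10.
In Hill order: C5H10.

C5H10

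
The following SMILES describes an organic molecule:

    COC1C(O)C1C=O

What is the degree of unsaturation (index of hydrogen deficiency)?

2

Degree of unsaturation = (number of rings) + (number of π bonds).
Ring closures in the SMILES: 1.
π bonds: 1 double bond (each 1 DoU) → 1 DoU from unsaturation.
Total DoU = 1 + 1 = 2.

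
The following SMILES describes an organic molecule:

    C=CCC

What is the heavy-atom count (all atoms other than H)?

4

Every atom symbol written in the SMILES (organic subset) is one heavy atom; implicit H are not written.
Heavy atoms by element → C:4.
Total: 4.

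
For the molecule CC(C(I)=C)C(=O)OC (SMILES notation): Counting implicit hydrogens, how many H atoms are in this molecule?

9

Walk through each heavy atom and fill implicit hydrogens from standard valence (C 4, N 3, O 2, S 2, halogen 1):
  atom 1: C, bond orders sum to 1 (valence 4) → 3 H
  atom 2: C, bond orders sum to 3 (valence 4) → 1 H
  atom 3: C, bond orders sum to 4 (valence 4) → 0 H
  atom 4: I (halogen, monovalent) → 0 H
  atom 5: C, bond orders sum to 2 (valence 4) → 2 H
  atom 6: C, bond orders sum to 4 (valence 4) → 0 H
  atom 7: O, bond orders sum to 2 (valence 2) → 0 H
  atom 8: O, bond orders sum to 2 (valence 2) → 0 H
  atom 9: C, bond orders sum to 1 (valence 4) → 3 H
Total hydrogens: 9.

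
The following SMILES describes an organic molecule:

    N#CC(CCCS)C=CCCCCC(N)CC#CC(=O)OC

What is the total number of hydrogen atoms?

Walk through each heavy atom and fill implicit hydrogens from standard valence (C 4, N 3, O 2, S 2, halogen 1):
  atom 1: N, bond orders sum to 3 (valence 3) → 0 H
  atom 2: C, bond orders sum to 4 (valence 4) → 0 H
  atom 3: C, bond orders sum to 3 (valence 4) → 1 H
  atom 4: C, bond orders sum to 2 (valence 4) → 2 H
  atom 5: C, bond orders sum to 2 (valence 4) → 2 H
  atom 6: C, bond orders sum to 2 (valence 4) → 2 H
  atom 7: S, bond orders sum to 1 (valence 2) → 1 H
  atom 8: C, bond orders sum to 3 (valence 4) → 1 H
  atom 9: C, bond orders sum to 3 (valence 4) → 1 H
  atom 10: C, bond orders sum to 2 (valence 4) → 2 H
  atom 11: C, bond orders sum to 2 (valence 4) → 2 H
  atom 12: C, bond orders sum to 2 (valence 4) → 2 H
  atom 13: C, bond orders sum to 2 (valence 4) → 2 H
  atom 14: C, bond orders sum to 3 (valence 4) → 1 H
  atom 15: N, bond orders sum to 1 (valence 3) → 2 H
  atom 16: C, bond orders sum to 2 (valence 4) → 2 H
  atom 17: C, bond orders sum to 4 (valence 4) → 0 H
  atom 18: C, bond orders sum to 4 (valence 4) → 0 H
  atom 19: C, bond orders sum to 4 (valence 4) → 0 H
  atom 20: O, bond orders sum to 2 (valence 2) → 0 H
  atom 21: O, bond orders sum to 2 (valence 2) → 0 H
  atom 22: C, bond orders sum to 1 (valence 4) → 3 H
Total hydrogens: 26.

26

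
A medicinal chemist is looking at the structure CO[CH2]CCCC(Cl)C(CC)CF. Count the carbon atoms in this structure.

10

Count every carbon token in the SMILES (each C, including those in ring-closure positions and inside branches).
Carbon count: 10.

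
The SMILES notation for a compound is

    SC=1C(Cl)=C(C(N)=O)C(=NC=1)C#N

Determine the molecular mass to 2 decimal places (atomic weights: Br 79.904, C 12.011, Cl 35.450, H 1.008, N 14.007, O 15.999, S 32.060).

213.64 g/mol

First, the molecular formula is C7H4ClN3OS (counting implicit H from valence).
  C: 7 × 12.011 = 84.077
  Cl: 1 × 35.450 = 35.450
  H: 4 × 1.008 = 4.032
  N: 3 × 14.007 = 42.021
  O: 1 × 15.999 = 15.999
  S: 1 × 32.060 = 32.060
Sum: 7×12.011 + 1×35.450 + 4×1.008 + 3×14.007 + 1×15.999 + 1×32.060 = 213.639 → 213.64 g/mol.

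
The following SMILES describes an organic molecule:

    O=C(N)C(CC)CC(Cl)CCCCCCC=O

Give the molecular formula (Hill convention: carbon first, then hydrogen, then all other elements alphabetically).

Walk through each heavy atom and fill implicit hydrogens from standard valence (C 4, N 3, O 2, S 2, halogen 1):
  atom 1: O, bond orders sum to 2 (valence 2) → 0 H
  atom 2: C, bond orders sum to 4 (valence 4) → 0 H
  atom 3: N, bond orders sum to 1 (valence 3) → 2 H
  atom 4: C, bond orders sum to 3 (valence 4) → 1 H
  atom 5: C, bond orders sum to 2 (valence 4) → 2 H
  atom 6: C, bond orders sum to 1 (valence 4) → 3 H
  atom 7: C, bond orders sum to 2 (valence 4) → 2 H
  atom 8: C, bond orders sum to 3 (valence 4) → 1 H
  atom 9: Cl (halogen, monovalent) → 0 H
  atom 10: C, bond orders sum to 2 (valence 4) → 2 H
  atom 11: C, bond orders sum to 2 (valence 4) → 2 H
  atom 12: C, bond orders sum to 2 (valence 4) → 2 H
  atom 13: C, bond orders sum to 2 (valence 4) → 2 H
  atom 14: C, bond orders sum to 2 (valence 4) → 2 H
  atom 15: C, bond orders sum to 2 (valence 4) → 2 H
  atom 16: C, bond orders sum to 3 (valence 4) → 1 H
  atom 17: O, bond orders sum to 2 (valence 2) → 0 H
Totals → C:13, H:24, Cl:1, N:1, O:2.

C13H24ClNO2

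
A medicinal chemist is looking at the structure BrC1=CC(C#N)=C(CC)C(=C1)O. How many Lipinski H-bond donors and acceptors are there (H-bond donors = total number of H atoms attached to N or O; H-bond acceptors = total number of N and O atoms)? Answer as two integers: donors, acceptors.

1, 2

Donors: find every N or O and count the H atoms it carries.
  atom 6 (N): bond orders sum to 3 → 0 H
  atom 12 (O): bond orders sum to 1 → 1 H
Lipinski HBD = 1.
Acceptors: N atoms = 1, O atoms = 1 → HBA = 2.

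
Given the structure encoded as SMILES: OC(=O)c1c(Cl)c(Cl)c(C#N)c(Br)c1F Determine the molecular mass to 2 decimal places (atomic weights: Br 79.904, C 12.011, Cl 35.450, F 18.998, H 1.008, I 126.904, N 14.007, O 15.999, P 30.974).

First, the molecular formula is C8HBrCl2FNO2 (counting implicit H from valence).
  Br: 1 × 79.904 = 79.904
  C: 8 × 12.011 = 96.088
  Cl: 2 × 35.450 = 70.900
  F: 1 × 18.998 = 18.998
  H: 1 × 1.008 = 1.008
  N: 1 × 14.007 = 14.007
  O: 2 × 15.999 = 31.998
Sum: 1×79.904 + 8×12.011 + 2×35.450 + 1×18.998 + 1×1.008 + 1×14.007 + 2×15.999 = 312.903 → 312.90 g/mol.

312.90 g/mol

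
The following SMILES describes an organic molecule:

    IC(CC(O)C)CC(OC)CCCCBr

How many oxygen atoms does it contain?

2

Scan the SMILES for O atoms (remember two-letter symbols like Cl and Br are single atoms).
Oxygen count: 2.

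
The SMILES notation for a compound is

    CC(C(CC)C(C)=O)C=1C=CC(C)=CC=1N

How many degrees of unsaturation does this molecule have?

5

Molecular formula: C14H21NO.
DoU = (2C + 2 + N − H − X) / 2, where X is the halogen count and O/S are ignored.
    = (2·14 + 2 + 1 − 21 − 0) / 2 = 10 / 2 = 5.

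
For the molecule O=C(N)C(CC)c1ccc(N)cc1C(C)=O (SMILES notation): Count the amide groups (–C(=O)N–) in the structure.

The amide motif appears at heavy-atom position 2 in the SMILES.
Other groups present: 1 ketone, 1 primary amine.
Amide count: 1.

1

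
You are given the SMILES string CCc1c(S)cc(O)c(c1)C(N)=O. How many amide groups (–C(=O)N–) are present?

1

The amide motif appears at heavy-atom position 11 in the SMILES.
Other groups present: 1 hydroxyl, 1 thiol.
Amide count: 1.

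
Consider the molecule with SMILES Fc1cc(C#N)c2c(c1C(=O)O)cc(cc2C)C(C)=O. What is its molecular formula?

C15H10FNO3

Walk through each heavy atom and fill implicit hydrogens from standard valence (C 4, N 3, O 2, S 2, halogen 1); for lowercase aromatic atoms, an aromatic c carries 1 H when it has two neighbours and 0 H with three, and aromatic n carries 0 H:
  atom 1: F (halogen, monovalent) → 0 H
  atom 2: aromatic c, 3 neighbours → 0 H
  atom 3: aromatic c, 2 neighbours → 1 H
  atom 4: aromatic c, 3 neighbours → 0 H
  atom 5: C, bond orders sum to 4 (valence 4) → 0 H
  atom 6: N, bond orders sum to 3 (valence 3) → 0 H
  atom 7: aromatic c, 3 neighbours → 0 H
  atom 8: aromatic c, 3 neighbours → 0 H
  atom 9: aromatic c, 3 neighbours → 0 H
  atom 10: C, bond orders sum to 4 (valence 4) → 0 H
  atom 11: O, bond orders sum to 2 (valence 2) → 0 H
  atom 12: O, bond orders sum to 1 (valence 2) → 1 H
  atom 13: aromatic c, 2 neighbours → 1 H
  atom 14: aromatic c, 3 neighbours → 0 H
  atom 15: aromatic c, 2 neighbours → 1 H
  atom 16: aromatic c, 3 neighbours → 0 H
  atom 17: C, bond orders sum to 1 (valence 4) → 3 H
  atom 18: C, bond orders sum to 4 (valence 4) → 0 H
  atom 19: C, bond orders sum to 1 (valence 4) → 3 H
  atom 20: O, bond orders sum to 2 (valence 2) → 0 H
Totals → C:15, H:10, F:1, N:1, O:3.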